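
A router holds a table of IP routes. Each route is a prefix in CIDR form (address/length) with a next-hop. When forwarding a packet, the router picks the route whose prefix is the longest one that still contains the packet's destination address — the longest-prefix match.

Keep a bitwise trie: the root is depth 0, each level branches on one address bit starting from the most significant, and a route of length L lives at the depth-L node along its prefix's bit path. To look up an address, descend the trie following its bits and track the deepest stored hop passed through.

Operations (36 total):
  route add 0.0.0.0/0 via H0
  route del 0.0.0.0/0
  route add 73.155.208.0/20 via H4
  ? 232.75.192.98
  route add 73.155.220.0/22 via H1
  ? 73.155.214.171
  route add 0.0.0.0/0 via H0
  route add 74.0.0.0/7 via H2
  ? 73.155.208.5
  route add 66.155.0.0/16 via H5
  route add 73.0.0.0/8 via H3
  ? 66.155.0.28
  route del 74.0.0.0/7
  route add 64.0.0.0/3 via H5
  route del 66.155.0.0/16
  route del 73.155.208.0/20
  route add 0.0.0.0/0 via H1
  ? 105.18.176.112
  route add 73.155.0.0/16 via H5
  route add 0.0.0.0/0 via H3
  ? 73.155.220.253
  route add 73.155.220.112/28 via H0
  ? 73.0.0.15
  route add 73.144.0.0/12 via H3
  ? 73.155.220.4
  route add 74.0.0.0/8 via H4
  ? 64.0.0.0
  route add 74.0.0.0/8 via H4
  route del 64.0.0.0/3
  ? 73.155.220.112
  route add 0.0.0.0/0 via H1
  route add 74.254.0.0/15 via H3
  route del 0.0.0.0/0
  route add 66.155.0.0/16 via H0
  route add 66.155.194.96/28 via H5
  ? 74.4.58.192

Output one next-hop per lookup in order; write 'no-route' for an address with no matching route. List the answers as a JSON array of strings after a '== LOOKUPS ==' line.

Trace:
  + 0.0.0.0/0 (H0) depth=0
  del 0.0.0.0/0 (clear depth 0)
  + 73.155.208.0/20 (H4) depth=20
  ? 232.75.192.98  path d0:-  best=no-route
  + 73.155.220.0/22 (H1) depth=22
  ? 73.155.214.171  path d0:-→d1:-→d2:-→d3:-→d4:-→d5:-→d6:-→d7:-→d8:-→d9:-→d10:-→d11:-→d12:-→d13:-→d14:-→d15:-→d16:-→d17:-→d18:-→d19:-→d20:H4  best=H4
  + 0.0.0.0/0 (H0) depth=0
  + 74.0.0.0/7 (H2) depth=7
  ? 73.155.208.5  path d0:H0→d1:-→d2:-→d3:-→d4:-→d5:-→d6:-→d7:-→d8:-→d9:-→d10:-→d11:-→d12:-→d13:-→d14:-→d15:-→d16:-→d17:-→d18:-→d19:-→d20:H4  best=H4
  + 66.155.0.0/16 (H5) depth=16
  + 73.0.0.0/8 (H3) depth=8
  ? 66.155.0.28  path d0:H0→d1:-→d2:-→d3:-→d4:-→d5:-→d6:-→d7:-→d8:-→d9:-→d10:-→d11:-→d12:-→d13:-→d14:-→d15:-→d16:H5  best=H5
  del 74.0.0.0/7 (clear depth 7)
  + 64.0.0.0/3 (H5) depth=3
  del 66.155.0.0/16 (clear depth 16)
  del 73.155.208.0/20 (clear depth 20)
  + 0.0.0.0/0 (H1) depth=0
  ? 105.18.176.112  path d0:H1→d1:-→d2:-  best=H1
  + 73.155.0.0/16 (H5) depth=16
  + 0.0.0.0/0 (H3) depth=0
  ? 73.155.220.253  path d0:H3→d1:-→d2:-→d3:H5→d4:-→d5:-→d6:-→d7:-→d8:H3→d9:-→d10:-→d11:-→d12:-→d13:-→d14:-→d15:-→d16:H5→d17:-→d18:-→d19:-→d20:-→d21:-→d22:H1  best=H1
  + 73.155.220.112/28 (H0) depth=28
  ? 73.0.0.15  path d0:H3→d1:-→d2:-→d3:H5→d4:-→d5:-→d6:-→d7:-→d8:H3  best=H3
  + 73.144.0.0/12 (H3) depth=12
  ? 73.155.220.4  path d0:H3→d1:-→d2:-→d3:H5→d4:-→d5:-→d6:-→d7:-→d8:H3→d9:-→d10:-→d11:-→d12:H3→d13:-→d14:-→d15:-→d16:H5→d17:-→d18:-→d19:-→d20:-→d21:-→d22:H1→d23:-→d24:-→d25:-  best=H1
  + 74.0.0.0/8 (H4) depth=8
  ? 64.0.0.0  path d0:H3→d1:-→d2:-→d3:H5→d4:-→d5:-→d6:-  best=H5
  + 74.0.0.0/8 (H4) depth=8
  del 64.0.0.0/3 (clear depth 3)
  ? 73.155.220.112  path d0:H3→d1:-→d2:-→d3:-→d4:-→d5:-→d6:-→d7:-→d8:H3→d9:-→d10:-→d11:-→d12:H3→d13:-→d14:-→d15:-→d16:H5→d17:-→d18:-→d19:-→d20:-→d21:-→d22:H1→d23:-→d24:-→d25:-→d26:-→d27:-→d28:H0  best=H0
  + 0.0.0.0/0 (H1) depth=0
  + 74.254.0.0/15 (H3) depth=15
  del 0.0.0.0/0 (clear depth 0)
  + 66.155.0.0/16 (H0) depth=16
  + 66.155.194.96/28 (H5) depth=28
  ? 74.4.58.192  path d0:-→d1:-→d2:-→d3:-→d4:-→d5:-→d6:-→d7:-→d8:H4  best=H4

== LOOKUPS ==
["no-route","H4","H4","H5","H1","H1","H3","H1","H5","H0","H4"]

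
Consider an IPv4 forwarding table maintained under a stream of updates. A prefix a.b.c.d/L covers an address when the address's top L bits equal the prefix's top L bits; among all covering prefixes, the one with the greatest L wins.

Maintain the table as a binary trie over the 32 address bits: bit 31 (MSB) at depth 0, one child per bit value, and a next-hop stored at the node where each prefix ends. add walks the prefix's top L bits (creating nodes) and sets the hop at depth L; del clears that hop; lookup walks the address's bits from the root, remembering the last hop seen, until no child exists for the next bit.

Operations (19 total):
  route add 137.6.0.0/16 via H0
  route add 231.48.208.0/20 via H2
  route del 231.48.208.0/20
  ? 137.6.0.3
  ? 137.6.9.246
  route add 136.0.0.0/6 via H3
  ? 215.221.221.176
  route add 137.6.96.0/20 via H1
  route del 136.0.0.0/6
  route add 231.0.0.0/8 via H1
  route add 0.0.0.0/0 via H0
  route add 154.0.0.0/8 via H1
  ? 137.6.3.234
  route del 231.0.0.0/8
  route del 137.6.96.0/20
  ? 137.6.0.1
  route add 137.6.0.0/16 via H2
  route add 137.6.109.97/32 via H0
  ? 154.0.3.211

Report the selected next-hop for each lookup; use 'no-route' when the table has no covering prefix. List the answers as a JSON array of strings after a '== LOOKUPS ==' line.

Trace:
  + 137.6.0.0/16 (H0) depth=16
  + 231.48.208.0/20 (H2) depth=20
  - 231.48.208.0/20 clear@20
  ? 137.6.0.3  path d0:-→d1:-→d2:-→d3:-→d4:-→d5:-→d6:-→d7:-→d8:-→d9:-→d10:-→d11:-→d12:-→d13:-→d14:-→d15:-→d16:H0  best=H0
  ? 137.6.9.246  path d0:-→d1:-→d2:-→d3:-→d4:-→d5:-→d6:-→d7:-→d8:-→d9:-→d10:-→d11:-→d12:-→d13:-→d14:-→d15:-→d16:H0  best=H0
  + 136.0.0.0/6 (H3) depth=6
  ? 215.221.221.176  path d0:-→d1:-→d2:-  best=no-route
  + 137.6.96.0/20 (H1) depth=20
  - 136.0.0.0/6 clear@6
  + 231.0.0.0/8 (H1) depth=8
  + 0.0.0.0/0 (H0) depth=0
  + 154.0.0.0/8 (H1) depth=8
  ? 137.6.3.234  path d0:H0→d1:-→d2:-→d3:-→d4:-→d5:-→d6:-→d7:-→d8:-→d9:-→d10:-→d11:-→d12:-→d13:-→d14:-→d15:-→d16:H0→d17:-  best=H0
  - 231.0.0.0/8 clear@8
  - 137.6.96.0/20 clear@20
  ? 137.6.0.1  path d0:H0→d1:-→d2:-→d3:-→d4:-→d5:-→d6:-→d7:-→d8:-→d9:-→d10:-→d11:-→d12:-→d13:-→d14:-→d15:-→d16:H0→d17:-  best=H0
  + 137.6.0.0/16 (H2) depth=16
  + 137.6.109.97/32 (H0) depth=32
  ? 154.0.3.211  path d0:H0→d1:-→d2:-→d3:-→d4:-→d5:-→d6:-→d7:-→d8:H1  best=H1

== LOOKUPS ==
["H0","H0","no-route","H0","H0","H1"]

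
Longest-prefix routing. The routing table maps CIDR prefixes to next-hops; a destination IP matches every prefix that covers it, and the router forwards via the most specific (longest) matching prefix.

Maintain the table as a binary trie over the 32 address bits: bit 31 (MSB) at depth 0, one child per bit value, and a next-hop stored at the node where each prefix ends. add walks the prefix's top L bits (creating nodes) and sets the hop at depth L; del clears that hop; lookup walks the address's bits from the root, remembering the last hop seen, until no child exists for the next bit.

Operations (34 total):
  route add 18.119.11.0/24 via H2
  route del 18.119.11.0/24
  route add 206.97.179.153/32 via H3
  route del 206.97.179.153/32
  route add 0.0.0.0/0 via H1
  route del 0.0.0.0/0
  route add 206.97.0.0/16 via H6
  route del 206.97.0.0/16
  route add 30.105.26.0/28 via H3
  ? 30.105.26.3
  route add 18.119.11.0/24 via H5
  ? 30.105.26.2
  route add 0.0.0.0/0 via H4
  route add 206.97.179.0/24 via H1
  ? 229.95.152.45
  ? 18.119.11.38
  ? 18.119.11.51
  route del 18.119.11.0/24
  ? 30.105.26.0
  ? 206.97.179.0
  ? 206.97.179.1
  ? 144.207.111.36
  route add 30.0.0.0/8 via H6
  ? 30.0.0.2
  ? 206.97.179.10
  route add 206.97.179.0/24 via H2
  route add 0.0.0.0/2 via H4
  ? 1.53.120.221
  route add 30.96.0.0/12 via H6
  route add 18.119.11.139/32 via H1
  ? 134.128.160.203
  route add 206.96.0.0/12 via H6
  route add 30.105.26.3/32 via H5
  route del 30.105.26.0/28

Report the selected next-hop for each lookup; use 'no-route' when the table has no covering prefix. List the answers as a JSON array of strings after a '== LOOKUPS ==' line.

Process each operation:
  add 18.119.11.0/24 -> H2 at depth 24
  del 18.119.11.0/24 (clear depth 24)
  add 206.97.179.153/32 -> H3 at depth 32
  del 206.97.179.153/32 (clear depth 32)
  add 0.0.0.0/0 -> H1 at depth 0
  del 0.0.0.0/0 (clear depth 0)
  add 206.97.0.0/16 -> H6 at depth 16
  del 206.97.0.0/16 (clear depth 16)
  add 30.105.26.0/28 -> H3 at depth 28
  Q 30.105.26.3: descend 0001111001101001000110100000 ; hops seen [H3] ; pick H3
  add 18.119.11.0/24 -> H5 at depth 24
  Q 30.105.26.2: descend 0001111001101001000110100000 ; hops seen [H3] ; pick H3
  add 0.0.0.0/0 -> H4 at depth 0
  add 206.97.179.0/24 -> H1 at depth 24
  Q 229.95.152.45: descend 11 ; hops seen [H4] ; pick H4
  Q 18.119.11.38: descend 000100100111011100001011 ; hops seen [H4,H5] ; pick H5
  Q 18.119.11.51: descend 000100100111011100001011 ; hops seen [H4,H5] ; pick H5
  del 18.119.11.0/24 (clear depth 24)
  Q 30.105.26.0: descend 0001111001101001000110100000 ; hops seen [H4,H3] ; pick H3
  Q 206.97.179.0: descend 110011100110000110110011 ; hops seen [H4,H1] ; pick H1
  Q 206.97.179.1: descend 110011100110000110110011 ; hops seen [H4,H1] ; pick H1
  Q 144.207.111.36: descend 1 ; hops seen [H4] ; pick H4
  add 30.0.0.0/8 -> H6 at depth 8
  Q 30.0.0.2: descend 000111100 ; hops seen [H4,H6] ; pick H6
  Q 206.97.179.10: descend 110011100110000110110011 ; hops seen [H4,H1] ; pick H1
  add 206.97.179.0/24 -> H2 at depth 24
  add 0.0.0.0/2 -> H4 at depth 2
  Q 1.53.120.221: descend 000 ; hops seen [H4,H4] ; pick H4
  add 30.96.0.0/12 -> H6 at depth 12
  add 18.119.11.139/32 -> H1 at depth 32
  Q 134.128.160.203: descend 1 ; hops seen [H4] ; pick H4
  add 206.96.0.0/12 -> H6 at depth 12
  add 30.105.26.3/32 -> H5 at depth 32
  del 30.105.26.0/28 (clear depth 28)

== LOOKUPS ==
["H3","H3","H4","H5","H5","H3","H1","H1","H4","H6","H1","H4","H4"]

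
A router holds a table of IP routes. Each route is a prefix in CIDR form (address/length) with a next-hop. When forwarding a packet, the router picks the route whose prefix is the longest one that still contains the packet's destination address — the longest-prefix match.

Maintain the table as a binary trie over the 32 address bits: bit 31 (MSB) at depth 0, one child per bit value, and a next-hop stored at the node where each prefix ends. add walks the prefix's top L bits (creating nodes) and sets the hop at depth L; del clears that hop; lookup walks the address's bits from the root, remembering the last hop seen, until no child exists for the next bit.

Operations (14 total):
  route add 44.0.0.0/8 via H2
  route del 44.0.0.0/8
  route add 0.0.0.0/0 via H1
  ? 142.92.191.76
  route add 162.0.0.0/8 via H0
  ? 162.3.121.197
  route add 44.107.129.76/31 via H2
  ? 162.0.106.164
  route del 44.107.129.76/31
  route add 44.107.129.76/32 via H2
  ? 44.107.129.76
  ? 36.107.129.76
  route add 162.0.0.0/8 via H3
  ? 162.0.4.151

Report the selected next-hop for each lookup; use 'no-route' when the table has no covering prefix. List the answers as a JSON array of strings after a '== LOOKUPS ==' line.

Apply in order:
  + 44.0.0.0/8 (H2) depth=8
  del 44.0.0.0/8 (clear depth 8)
  + 0.0.0.0/0 (H1) depth=0
  Q 142.92.191.76: descend ε ; hops seen [H1] ; pick H1
  + 162.0.0.0/8 (H0) depth=8
  Q 162.3.121.197: descend 10100010 ; hops seen [H1,H0] ; pick H0
  + 44.107.129.76/31 (H2) depth=31
  Q 162.0.106.164: descend 10100010 ; hops seen [H1,H0] ; pick H0
  del 44.107.129.76/31 (clear depth 31)
  + 44.107.129.76/32 (H2) depth=32
  Q 44.107.129.76: descend 00101100011010111000000101001100 ; hops seen [H1,H2] ; pick H2
  Q 36.107.129.76: descend 0010 ; hops seen [H1] ; pick H1
  + 162.0.0.0/8 (H3) depth=8
  Q 162.0.4.151: descend 10100010 ; hops seen [H1,H3] ; pick H3

== LOOKUPS ==
["H1","H0","H0","H2","H1","H3"]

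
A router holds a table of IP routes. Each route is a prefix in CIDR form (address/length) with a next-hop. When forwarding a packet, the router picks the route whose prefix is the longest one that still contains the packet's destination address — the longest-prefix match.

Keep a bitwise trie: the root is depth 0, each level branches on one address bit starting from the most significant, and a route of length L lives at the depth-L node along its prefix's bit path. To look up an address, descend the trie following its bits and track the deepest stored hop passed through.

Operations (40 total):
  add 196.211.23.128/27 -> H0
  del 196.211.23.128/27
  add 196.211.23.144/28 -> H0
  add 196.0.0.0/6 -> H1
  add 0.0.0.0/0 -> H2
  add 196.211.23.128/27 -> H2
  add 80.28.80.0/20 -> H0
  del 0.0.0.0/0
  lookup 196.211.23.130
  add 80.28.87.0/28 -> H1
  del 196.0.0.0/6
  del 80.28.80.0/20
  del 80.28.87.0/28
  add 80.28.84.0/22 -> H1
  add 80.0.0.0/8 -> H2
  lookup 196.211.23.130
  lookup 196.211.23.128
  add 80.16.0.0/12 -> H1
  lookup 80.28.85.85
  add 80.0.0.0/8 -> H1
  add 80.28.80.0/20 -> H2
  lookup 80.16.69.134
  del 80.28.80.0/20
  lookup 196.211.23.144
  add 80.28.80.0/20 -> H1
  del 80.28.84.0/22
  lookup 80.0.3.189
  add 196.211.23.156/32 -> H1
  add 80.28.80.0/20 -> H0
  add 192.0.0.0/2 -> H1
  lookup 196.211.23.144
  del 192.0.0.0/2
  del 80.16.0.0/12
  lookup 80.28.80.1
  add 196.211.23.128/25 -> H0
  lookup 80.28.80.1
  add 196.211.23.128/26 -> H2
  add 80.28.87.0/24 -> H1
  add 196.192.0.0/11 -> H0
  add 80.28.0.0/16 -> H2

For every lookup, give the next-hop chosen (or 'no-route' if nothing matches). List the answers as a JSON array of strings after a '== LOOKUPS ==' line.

Process each operation:
  + 196.211.23.128/27 (H0) depth=27
  - 196.211.23.128/27 clear@27
  + 196.211.23.144/28 (H0) depth=28
  + 196.0.0.0/6 (H1) depth=6
  + 0.0.0.0/0 (H2) depth=0
  + 196.211.23.128/27 (H2) depth=27
  + 80.28.80.0/20 (H0) depth=20
  - 0.0.0.0/0 clear@0
  lookup 196.211.23.130: bits 110001001101001100010111100 walk d0:-→d1:-→d2:-→d3:-→d4:-→d5:-→d6:H1→d7:-→d8:-→d9:-→d10:-→d11:-→d12:-→d13:-→d14:-→d15:-→d16:-→d17:-→d18:-→d19:-→d20:-→d21:-→d22:-→d23:-→d24:-→d25:-→d26:-→d27:H2 -> H2
  + 80.28.87.0/28 (H1) depth=28
  - 196.0.0.0/6 clear@6
  - 80.28.80.0/20 clear@20
  - 80.28.87.0/28 clear@28
  + 80.28.84.0/22 (H1) depth=22
  + 80.0.0.0/8 (H2) depth=8
  lookup 196.211.23.130: bits 110001001101001100010111100 walk d0:-→d1:-→d2:-→d3:-→d4:-→d5:-→d6:-→d7:-→d8:-→d9:-→d10:-→d11:-→d12:-→d13:-→d14:-→d15:-→d16:-→d17:-→d18:-→d19:-→d20:-→d21:-→d22:-→d23:-→d24:-→d25:-→d26:-→d27:H2 -> H2
  lookup 196.211.23.128: bits 110001001101001100010111100 walk d0:-→d1:-→d2:-→d3:-→d4:-→d5:-→d6:-→d7:-→d8:-→d9:-→d10:-→d11:-→d12:-→d13:-→d14:-→d15:-→d16:-→d17:-→d18:-→d19:-→d20:-→d21:-→d22:-→d23:-→d24:-→d25:-→d26:-→d27:H2 -> H2
  + 80.16.0.0/12 (H1) depth=12
  lookup 80.28.85.85: bits 0101000000011100010101 walk d0:-→d1:-→d2:-→d3:-→d4:-→d5:-→d6:-→d7:-→d8:H2→d9:-→d10:-→d11:-→d12:H1→d13:-→d14:-→d15:-→d16:-→d17:-→d18:-→d19:-→d20:-→d21:-→d22:H1 -> H1
  + 80.0.0.0/8 (H1) depth=8
  + 80.28.80.0/20 (H2) depth=20
  lookup 80.16.69.134: bits 010100000001 walk d0:-→d1:-→d2:-→d3:-→d4:-→d5:-→d6:-→d7:-→d8:H1→d9:-→d10:-→d11:-→d12:H1 -> H1
  - 80.28.80.0/20 clear@20
  lookup 196.211.23.144: bits 1100010011010011000101111001 walk d0:-→d1:-→d2:-→d3:-→d4:-→d5:-→d6:-→d7:-→d8:-→d9:-→d10:-→d11:-→d12:-→d13:-→d14:-→d15:-→d16:-→d17:-→d18:-→d19:-→d20:-→d21:-→d22:-→d23:-→d24:-→d25:-→d26:-→d27:H2→d28:H0 -> H0
  + 80.28.80.0/20 (H1) depth=20
  - 80.28.84.0/22 clear@22
  lookup 80.0.3.189: bits 01010000000 walk d0:-→d1:-→d2:-→d3:-→d4:-→d5:-→d6:-→d7:-→d8:H1→d9:-→d10:-→d11:- -> H1
  + 196.211.23.156/32 (H1) depth=32
  + 80.28.80.0/20 (H0) depth=20
  + 192.0.0.0/2 (H1) depth=2
  lookup 196.211.23.144: bits 1100010011010011000101111001 walk d0:-→d1:-→d2:H1→d3:-→d4:-→d5:-→d6:-→d7:-→d8:-→d9:-→d10:-→d11:-→d12:-→d13:-→d14:-→d15:-→d16:-→d17:-→d18:-→d19:-→d20:-→d21:-→d22:-→d23:-→d24:-→d25:-→d26:-→d27:H2→d28:H0 -> H0
  - 192.0.0.0/2 clear@2
  - 80.16.0.0/12 clear@12
  lookup 80.28.80.1: bits 010100000001110001010 walk d0:-→d1:-→d2:-→d3:-→d4:-→d5:-→d6:-→d7:-→d8:H1→d9:-→d10:-→d11:-→d12:-→d13:-→d14:-→d15:-→d16:-→d17:-→d18:-→d19:-→d20:H0→d21:- -> H0
  + 196.211.23.128/25 (H0) depth=25
  lookup 80.28.80.1: bits 010100000001110001010 walk d0:-→d1:-→d2:-→d3:-→d4:-→d5:-→d6:-→d7:-→d8:H1→d9:-→d10:-→d11:-→d12:-→d13:-→d14:-→d15:-→d16:-→d17:-→d18:-→d19:-→d20:H0→d21:- -> H0
  + 196.211.23.128/26 (H2) depth=26
  + 80.28.87.0/24 (H1) depth=24
  + 196.192.0.0/11 (H0) depth=11
  + 80.28.0.0/16 (H2) depth=16

== LOOKUPS ==
["H2","H2","H2","H1","H1","H0","H1","H0","H0","H0"]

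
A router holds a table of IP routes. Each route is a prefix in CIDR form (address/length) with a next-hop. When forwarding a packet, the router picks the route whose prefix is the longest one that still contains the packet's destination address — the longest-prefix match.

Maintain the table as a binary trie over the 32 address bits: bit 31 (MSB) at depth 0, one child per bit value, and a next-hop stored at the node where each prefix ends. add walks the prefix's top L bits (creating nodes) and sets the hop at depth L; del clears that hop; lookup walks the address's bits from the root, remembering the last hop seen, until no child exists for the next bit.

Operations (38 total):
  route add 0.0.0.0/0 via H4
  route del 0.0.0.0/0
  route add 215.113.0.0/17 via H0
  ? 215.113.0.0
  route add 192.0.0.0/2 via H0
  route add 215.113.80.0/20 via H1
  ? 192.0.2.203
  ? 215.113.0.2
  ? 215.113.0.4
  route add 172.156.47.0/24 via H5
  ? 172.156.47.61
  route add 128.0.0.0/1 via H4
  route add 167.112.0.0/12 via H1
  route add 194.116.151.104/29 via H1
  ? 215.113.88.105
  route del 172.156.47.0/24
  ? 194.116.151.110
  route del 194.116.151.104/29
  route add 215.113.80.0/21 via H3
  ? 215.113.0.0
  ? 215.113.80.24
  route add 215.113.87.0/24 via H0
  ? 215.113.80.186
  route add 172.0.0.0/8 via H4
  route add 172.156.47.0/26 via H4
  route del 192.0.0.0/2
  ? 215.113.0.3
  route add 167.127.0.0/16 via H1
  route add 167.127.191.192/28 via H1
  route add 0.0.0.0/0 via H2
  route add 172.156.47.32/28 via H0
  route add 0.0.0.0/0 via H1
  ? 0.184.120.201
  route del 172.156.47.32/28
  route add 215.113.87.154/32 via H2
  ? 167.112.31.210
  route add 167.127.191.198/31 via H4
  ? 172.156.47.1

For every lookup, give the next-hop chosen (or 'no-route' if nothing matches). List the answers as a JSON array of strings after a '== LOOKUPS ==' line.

Process each operation:
  + 0.0.0.0/0 (H4) depth=0
  - 0.0.0.0/0 clear@0
  + 215.113.0.0/17 (H0) depth=17
  lookup 215.113.0.0: bits 11010111011100010 walk d0:-→d1:-→d2:-→d3:-→d4:-→d5:-→d6:-→d7:-→d8:-→d9:-→d10:-→d11:-→d12:-→d13:-→d14:-→d15:-→d16:-→d17:H0 -> H0
  + 192.0.0.0/2 (H0) depth=2
  + 215.113.80.0/20 (H1) depth=20
  lookup 192.0.2.203: bits 110 walk d0:-→d1:-→d2:H0→d3:- -> H0
  lookup 215.113.0.2: bits 11010111011100010 walk d0:-→d1:-→d2:H0→d3:-→d4:-→d5:-→d6:-→d7:-→d8:-→d9:-→d10:-→d11:-→d12:-→d13:-→d14:-→d15:-→d16:-→d17:H0 -> H0
  lookup 215.113.0.4: bits 11010111011100010 walk d0:-→d1:-→d2:H0→d3:-→d4:-→d5:-→d6:-→d7:-→d8:-→d9:-→d10:-→d11:-→d12:-→d13:-→d14:-→d15:-→d16:-→d17:H0 -> H0
  + 172.156.47.0/24 (H5) depth=24
  lookup 172.156.47.61: bits 101011001001110000101111 walk d0:-→d1:-→d2:-→d3:-→d4:-→d5:-→d6:-→d7:-→d8:-→d9:-→d10:-→d11:-→d12:-→d13:-→d14:-→d15:-→d16:-→d17:-→d18:-→d19:-→d20:-→d21:-→d22:-→d23:-→d24:H5 -> H5
  + 128.0.0.0/1 (H4) depth=1
  + 167.112.0.0/12 (H1) depth=12
  + 194.116.151.104/29 (H1) depth=29
  lookup 215.113.88.105: bits 11010111011100010101 walk d0:-→d1:H4→d2:H0→d3:-→d4:-→d5:-→d6:-→d7:-→d8:-→d9:-→d10:-→d11:-→d12:-→d13:-→d14:-→d15:-→d16:-→d17:H0→d18:-→d19:-→d20:H1 -> H1
  - 172.156.47.0/24 clear@24
  lookup 194.116.151.110: bits 11000010011101001001011101101 walk d0:-→d1:H4→d2:H0→d3:-→d4:-→d5:-→d6:-→d7:-→d8:-→d9:-→d10:-→d11:-→d12:-→d13:-→d14:-→d15:-→d16:-→d17:-→d18:-→d19:-→d20:-→d21:-→d22:-→d23:-→d24:-→d25:-→d26:-→d27:-→d28:-→d29:H1 -> H1
  - 194.116.151.104/29 clear@29
  + 215.113.80.0/21 (H3) depth=21
  lookup 215.113.0.0: bits 11010111011100010 walk d0:-→d1:H4→d2:H0→d3:-→d4:-→d5:-→d6:-→d7:-→d8:-→d9:-→d10:-→d11:-→d12:-→d13:-→d14:-→d15:-→d16:-→d17:H0 -> H0
  lookup 215.113.80.24: bits 110101110111000101010 walk d0:-→d1:H4→d2:H0→d3:-→d4:-→d5:-→d6:-→d7:-→d8:-→d9:-→d10:-→d11:-→d12:-→d13:-→d14:-→d15:-→d16:-→d17:H0→d18:-→d19:-→d20:H1→d21:H3 -> H3
  + 215.113.87.0/24 (H0) depth=24
  lookup 215.113.80.186: bits 110101110111000101010 walk d0:-→d1:H4→d2:H0→d3:-→d4:-→d5:-→d6:-→d7:-→d8:-→d9:-→d10:-→d11:-→d12:-→d13:-→d14:-→d15:-→d16:-→d17:H0→d18:-→d19:-→d20:H1→d21:H3 -> H3
  + 172.0.0.0/8 (H4) depth=8
  + 172.156.47.0/26 (H4) depth=26
  - 192.0.0.0/2 clear@2
  lookup 215.113.0.3: bits 11010111011100010 walk d0:-→d1:H4→d2:-→d3:-→d4:-→d5:-→d6:-→d7:-→d8:-→d9:-→d10:-→d11:-→d12:-→d13:-→d14:-→d15:-→d16:-→d17:H0 -> H0
  + 167.127.0.0/16 (H1) depth=16
  + 167.127.191.192/28 (H1) depth=28
  + 0.0.0.0/0 (H2) depth=0
  + 172.156.47.32/28 (H0) depth=28
  + 0.0.0.0/0 (H1) depth=0
  lookup 0.184.120.201: bits ε walk d0:H1 -> H1
  - 172.156.47.32/28 clear@28
  + 215.113.87.154/32 (H2) depth=32
  lookup 167.112.31.210: bits 101001110111 walk d0:H1→d1:H4→d2:-→d3:-→d4:-→d5:-→d6:-→d7:-→d8:-→d9:-→d10:-→d11:-→d12:H1 -> H1
  + 167.127.191.198/31 (H4) depth=31
  lookup 172.156.47.1: bits 10101100100111000010111100 walk d0:H1→d1:H4→d2:-→d3:-→d4:-→d5:-→d6:-→d7:-→d8:H4→d9:-→d10:-→d11:-→d12:-→d13:-→d14:-→d15:-→d16:-→d17:-→d18:-→d19:-→d20:-→d21:-→d22:-→d23:-→d24:-→d25:-→d26:H4 -> H4

== LOOKUPS ==
["H0","H0","H0","H0","H5","H1","H1","H0","H3","H3","H0","H1","H1","H4"]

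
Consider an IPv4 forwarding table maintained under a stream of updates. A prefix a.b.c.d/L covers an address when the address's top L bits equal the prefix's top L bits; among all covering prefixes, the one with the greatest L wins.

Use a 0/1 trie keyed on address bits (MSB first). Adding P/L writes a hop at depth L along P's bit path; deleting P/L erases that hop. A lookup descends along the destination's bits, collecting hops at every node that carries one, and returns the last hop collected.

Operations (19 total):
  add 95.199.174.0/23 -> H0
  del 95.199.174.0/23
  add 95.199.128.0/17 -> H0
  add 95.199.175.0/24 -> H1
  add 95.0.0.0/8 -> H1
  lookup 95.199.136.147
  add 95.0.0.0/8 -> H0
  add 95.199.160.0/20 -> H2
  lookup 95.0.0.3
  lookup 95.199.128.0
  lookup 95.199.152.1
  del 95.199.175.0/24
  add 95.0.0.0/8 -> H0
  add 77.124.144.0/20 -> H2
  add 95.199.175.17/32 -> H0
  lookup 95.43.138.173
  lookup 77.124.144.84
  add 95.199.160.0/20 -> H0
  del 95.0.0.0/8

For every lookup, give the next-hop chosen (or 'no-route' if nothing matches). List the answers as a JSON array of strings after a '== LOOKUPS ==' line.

Trace:
  add 95.199.174.0/23 -> H0 at depth 23
  - 95.199.174.0/23 clear@23
  add 95.199.128.0/17 -> H0 at depth 17
  add 95.199.175.0/24 -> H1 at depth 24
  add 95.0.0.0/8 -> H1 at depth 8
  ? 95.199.136.147  path d0:-→d1:-→d2:-→d3:-→d4:-→d5:-→d6:-→d7:-→d8:H1→d9:-→d10:-→d11:-→d12:-→d13:-→d14:-→d15:-→d16:-→d17:H0→d18:-  best=H0
  add 95.0.0.0/8 -> H0 at depth 8
  add 95.199.160.0/20 -> H2 at depth 20
  ? 95.0.0.3  path d0:-→d1:-→d2:-→d3:-→d4:-→d5:-→d6:-→d7:-→d8:H0  best=H0
  ? 95.199.128.0  path d0:-→d1:-→d2:-→d3:-→d4:-→d5:-→d6:-→d7:-→d8:H0→d9:-→d10:-→d11:-→d12:-→d13:-→d14:-→d15:-→d16:-→d17:H0→d18:-  best=H0
  ? 95.199.152.1  path d0:-→d1:-→d2:-→d3:-→d4:-→d5:-→d6:-→d7:-→d8:H0→d9:-→d10:-→d11:-→d12:-→d13:-→d14:-→d15:-→d16:-→d17:H0→d18:-  best=H0
  - 95.199.175.0/24 clear@24
  add 95.0.0.0/8 -> H0 at depth 8
  add 77.124.144.0/20 -> H2 at depth 20
  add 95.199.175.17/32 -> H0 at depth 32
  ? 95.43.138.173  path d0:-→d1:-→d2:-→d3:-→d4:-→d5:-→d6:-→d7:-→d8:H0  best=H0
  ? 77.124.144.84  path d0:-→d1:-→d2:-→d3:-→d4:-→d5:-→d6:-→d7:-→d8:-→d9:-→d10:-→d11:-→d12:-→d13:-→d14:-→d15:-→d16:-→d17:-→d18:-→d19:-→d20:H2  best=H2
  add 95.199.160.0/20 -> H0 at depth 20
  - 95.0.0.0/8 clear@8

== LOOKUPS ==
["H0","H0","H0","H0","H0","H2"]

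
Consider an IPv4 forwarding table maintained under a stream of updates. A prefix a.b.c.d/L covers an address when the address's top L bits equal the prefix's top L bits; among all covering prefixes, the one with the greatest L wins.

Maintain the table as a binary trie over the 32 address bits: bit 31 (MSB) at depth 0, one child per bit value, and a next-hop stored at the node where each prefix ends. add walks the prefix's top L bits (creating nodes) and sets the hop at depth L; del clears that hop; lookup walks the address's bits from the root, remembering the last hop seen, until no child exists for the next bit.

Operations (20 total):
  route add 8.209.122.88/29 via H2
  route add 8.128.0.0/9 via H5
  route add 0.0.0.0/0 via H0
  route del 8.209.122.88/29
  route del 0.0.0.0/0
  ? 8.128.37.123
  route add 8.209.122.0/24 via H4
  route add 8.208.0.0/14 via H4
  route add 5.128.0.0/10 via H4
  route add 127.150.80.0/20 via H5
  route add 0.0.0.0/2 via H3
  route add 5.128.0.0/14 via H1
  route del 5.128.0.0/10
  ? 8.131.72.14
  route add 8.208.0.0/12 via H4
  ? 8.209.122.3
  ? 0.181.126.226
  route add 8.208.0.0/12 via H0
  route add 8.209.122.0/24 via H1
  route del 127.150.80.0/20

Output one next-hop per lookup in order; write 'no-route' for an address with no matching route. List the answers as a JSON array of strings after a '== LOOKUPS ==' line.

Trace:
  add 8.209.122.88/29 -> H2 at depth 29
  add 8.128.0.0/9 -> H5 at depth 9
  add 0.0.0.0/0 -> H0 at depth 0
  - 8.209.122.88/29 clear@29
  - 0.0.0.0/0 clear@0
  ? 8.128.37.123  path d0:-→d1:-→d2:-→d3:-→d4:-→d5:-→d6:-→d7:-→d8:-→d9:H5  best=H5
  add 8.209.122.0/24 -> H4 at depth 24
  add 8.208.0.0/14 -> H4 at depth 14
  add 5.128.0.0/10 -> H4 at depth 10
  add 127.150.80.0/20 -> H5 at depth 20
  add 0.0.0.0/2 -> H3 at depth 2
  add 5.128.0.0/14 -> H1 at depth 14
  - 5.128.0.0/10 clear@10
  ? 8.131.72.14  path d0:-→d1:-→d2:H3→d3:-→d4:-→d5:-→d6:-→d7:-→d8:-→d9:H5  best=H5
  add 8.208.0.0/12 -> H4 at depth 12
  ? 8.209.122.3  path d0:-→d1:-→d2:H3→d3:-→d4:-→d5:-→d6:-→d7:-→d8:-→d9:H5→d10:-→d11:-→d12:H4→d13:-→d14:H4→d15:-→d16:-→d17:-→d18:-→d19:-→d20:-→d21:-→d22:-→d23:-→d24:H4→d25:-  best=H4
  ? 0.181.126.226  path d0:-→d1:-→d2:H3→d3:-→d4:-→d5:-  best=H3
  add 8.208.0.0/12 -> H0 at depth 12
  add 8.209.122.0/24 -> H1 at depth 24
  - 127.150.80.0/20 clear@20

== LOOKUPS ==
["H5","H5","H4","H3"]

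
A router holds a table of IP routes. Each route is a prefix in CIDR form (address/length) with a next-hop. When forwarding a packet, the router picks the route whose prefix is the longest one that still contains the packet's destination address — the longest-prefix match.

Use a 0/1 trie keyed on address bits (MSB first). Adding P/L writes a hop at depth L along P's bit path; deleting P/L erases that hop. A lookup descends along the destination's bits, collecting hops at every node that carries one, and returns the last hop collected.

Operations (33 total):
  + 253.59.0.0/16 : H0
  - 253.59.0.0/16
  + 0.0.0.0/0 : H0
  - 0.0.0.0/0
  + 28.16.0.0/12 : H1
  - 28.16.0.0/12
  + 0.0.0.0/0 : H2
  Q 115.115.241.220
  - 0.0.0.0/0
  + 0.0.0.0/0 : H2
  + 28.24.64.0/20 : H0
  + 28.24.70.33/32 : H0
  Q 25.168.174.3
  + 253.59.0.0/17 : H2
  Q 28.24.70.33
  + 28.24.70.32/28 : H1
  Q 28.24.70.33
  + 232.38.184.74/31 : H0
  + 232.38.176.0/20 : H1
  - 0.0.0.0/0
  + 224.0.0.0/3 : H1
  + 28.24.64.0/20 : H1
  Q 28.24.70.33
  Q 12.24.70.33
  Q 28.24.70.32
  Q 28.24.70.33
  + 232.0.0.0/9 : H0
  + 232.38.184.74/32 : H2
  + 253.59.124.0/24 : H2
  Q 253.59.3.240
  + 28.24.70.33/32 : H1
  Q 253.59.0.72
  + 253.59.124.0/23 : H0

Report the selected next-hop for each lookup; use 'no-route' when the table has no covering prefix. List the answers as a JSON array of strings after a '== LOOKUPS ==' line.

Trace:
  add 253.59.0.0/16 -> H0 at depth 16
  - 253.59.0.0/16 clear@16
  add 0.0.0.0/0 -> H0 at depth 0
  - 0.0.0.0/0 clear@0
  add 28.16.0.0/12 -> H1 at depth 12
  - 28.16.0.0/12 clear@12
  add 0.0.0.0/0 -> H2 at depth 0
  lookup 115.115.241.220: bits 0 walk d0:H2→d1:- -> H2
  - 0.0.0.0/0 clear@0
  add 0.0.0.0/0 -> H2 at depth 0
  add 28.24.64.0/20 -> H0 at depth 20
  add 28.24.70.33/32 -> H0 at depth 32
  lookup 25.168.174.3: bits 00011 walk d0:H2→d1:-→d2:-→d3:-→d4:-→d5:- -> H2
  add 253.59.0.0/17 -> H2 at depth 17
  lookup 28.24.70.33: bits 00011100000110000100011000100001 walk d0:H2→d1:-→d2:-→d3:-→d4:-→d5:-→d6:-→d7:-→d8:-→d9:-→d10:-→d11:-→d12:-→d13:-→d14:-→d15:-→d16:-→d17:-→d18:-→d19:-→d20:H0→d21:-→d22:-→d23:-→d24:-→d25:-→d26:-→d27:-→d28:-→d29:-→d30:-→d31:-→d32:H0 -> H0
  add 28.24.70.32/28 -> H1 at depth 28
  lookup 28.24.70.33: bits 00011100000110000100011000100001 walk d0:H2→d1:-→d2:-→d3:-→d4:-→d5:-→d6:-→d7:-→d8:-→d9:-→d10:-→d11:-→d12:-→d13:-→d14:-→d15:-→d16:-→d17:-→d18:-→d19:-→d20:H0→d21:-→d22:-→d23:-→d24:-→d25:-→d26:-→d27:-→d28:H1→d29:-→d30:-→d31:-→d32:H0 -> H0
  add 232.38.184.74/31 -> H0 at depth 31
  add 232.38.176.0/20 -> H1 at depth 20
  - 0.0.0.0/0 clear@0
  add 224.0.0.0/3 -> H1 at depth 3
  add 28.24.64.0/20 -> H1 at depth 20
  lookup 28.24.70.33: bits 00011100000110000100011000100001 walk d0:-→d1:-→d2:-→d3:-→d4:-→d5:-→d6:-→d7:-→d8:-→d9:-→d10:-→d11:-→d12:-→d13:-→d14:-→d15:-→d16:-→d17:-→d18:-→d19:-→d20:H1→d21:-→d22:-→d23:-→d24:-→d25:-→d26:-→d27:-→d28:H1→d29:-→d30:-→d31:-→d32:H0 -> H0
  lookup 12.24.70.33: bits 000 walk d0:-→d1:-→d2:-→d3:- -> no-route
  lookup 28.24.70.32: bits 0001110000011000010001100010000 walk d0:-→d1:-→d2:-→d3:-→d4:-→d5:-→d6:-→d7:-→d8:-→d9:-→d10:-→d11:-→d12:-→d13:-→d14:-→d15:-→d16:-→d17:-→d18:-→d19:-→d20:H1→d21:-→d22:-→d23:-→d24:-→d25:-→d26:-→d27:-→d28:H1→d29:-→d30:-→d31:- -> H1
  lookup 28.24.70.33: bits 00011100000110000100011000100001 walk d0:-→d1:-→d2:-→d3:-→d4:-→d5:-→d6:-→d7:-→d8:-→d9:-→d10:-→d11:-→d12:-→d13:-→d14:-→d15:-→d16:-→d17:-→d18:-→d19:-→d20:H1→d21:-→d22:-→d23:-→d24:-→d25:-→d26:-→d27:-→d28:H1→d29:-→d30:-→d31:-→d32:H0 -> H0
  add 232.0.0.0/9 -> H0 at depth 9
  add 232.38.184.74/32 -> H2 at depth 32
  add 253.59.124.0/24 -> H2 at depth 24
  lookup 253.59.3.240: bits 11111101001110110 walk d0:-→d1:-→d2:-→d3:H1→d4:-→d5:-→d6:-→d7:-→d8:-→d9:-→d10:-→d11:-→d12:-→d13:-→d14:-→d15:-→d16:-→d17:H2 -> H2
  add 28.24.70.33/32 -> H1 at depth 32
  lookup 253.59.0.72: bits 11111101001110110 walk d0:-→d1:-→d2:-→d3:H1→d4:-→d5:-→d6:-→d7:-→d8:-→d9:-→d10:-→d11:-→d12:-→d13:-→d14:-→d15:-→d16:-→d17:H2 -> H2
  add 253.59.124.0/23 -> H0 at depth 23

== LOOKUPS ==
["H2","H2","H0","H0","H0","no-route","H1","H0","H2","H2"]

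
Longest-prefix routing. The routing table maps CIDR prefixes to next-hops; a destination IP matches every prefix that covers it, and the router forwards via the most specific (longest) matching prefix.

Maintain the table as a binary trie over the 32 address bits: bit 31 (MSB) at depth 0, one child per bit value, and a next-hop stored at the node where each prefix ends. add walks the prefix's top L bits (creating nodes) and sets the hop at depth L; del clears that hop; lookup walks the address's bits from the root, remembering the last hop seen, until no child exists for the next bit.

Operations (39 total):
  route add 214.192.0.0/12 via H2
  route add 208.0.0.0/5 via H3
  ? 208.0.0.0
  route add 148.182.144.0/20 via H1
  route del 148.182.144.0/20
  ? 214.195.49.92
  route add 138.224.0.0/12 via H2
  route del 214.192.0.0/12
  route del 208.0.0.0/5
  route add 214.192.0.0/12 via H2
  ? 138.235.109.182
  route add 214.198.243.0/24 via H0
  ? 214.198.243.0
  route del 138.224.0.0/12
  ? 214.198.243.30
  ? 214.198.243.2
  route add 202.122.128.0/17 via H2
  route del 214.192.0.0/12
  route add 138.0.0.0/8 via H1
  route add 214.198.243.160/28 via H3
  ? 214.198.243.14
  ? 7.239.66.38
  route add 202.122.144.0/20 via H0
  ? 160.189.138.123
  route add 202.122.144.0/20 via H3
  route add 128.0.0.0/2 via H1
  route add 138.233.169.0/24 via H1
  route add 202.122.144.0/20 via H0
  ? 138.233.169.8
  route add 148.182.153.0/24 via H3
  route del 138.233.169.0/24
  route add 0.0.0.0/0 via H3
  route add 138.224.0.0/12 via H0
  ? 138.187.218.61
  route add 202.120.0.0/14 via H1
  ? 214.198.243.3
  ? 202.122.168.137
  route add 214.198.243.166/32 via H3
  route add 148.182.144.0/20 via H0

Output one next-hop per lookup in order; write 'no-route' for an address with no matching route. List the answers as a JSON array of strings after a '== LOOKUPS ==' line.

Process each operation:
  + 214.192.0.0/12 (H2) depth=12
  + 208.0.0.0/5 (H3) depth=5
  lookup 208.0.0.0: bits 11010 walk d0:-→d1:-→d2:-→d3:-→d4:-→d5:H3 -> H3
  + 148.182.144.0/20 (H1) depth=20
  del 148.182.144.0/20 (clear depth 20)
  lookup 214.195.49.92: bits 110101101100 walk d0:-→d1:-→d2:-→d3:-→d4:-→d5:H3→d6:-→d7:-→d8:-→d9:-→d10:-→d11:-→d12:H2 -> H2
  + 138.224.0.0/12 (H2) depth=12
  del 214.192.0.0/12 (clear depth 12)
  del 208.0.0.0/5 (clear depth 5)
  + 214.192.0.0/12 (H2) depth=12
  lookup 138.235.109.182: bits 100010101110 walk d0:-→d1:-→d2:-→d3:-→d4:-→d5:-→d6:-→d7:-→d8:-→d9:-→d10:-→d11:-→d12:H2 -> H2
  + 214.198.243.0/24 (H0) depth=24
  lookup 214.198.243.0: bits 110101101100011011110011 walk d0:-→d1:-→d2:-→d3:-→d4:-→d5:-→d6:-→d7:-→d8:-→d9:-→d10:-→d11:-→d12:H2→d13:-→d14:-→d15:-→d16:-→d17:-→d18:-→d19:-→d20:-→d21:-→d22:-→d23:-→d24:H0 -> H0
  del 138.224.0.0/12 (clear depth 12)
  lookup 214.198.243.30: bits 110101101100011011110011 walk d0:-→d1:-→d2:-→d3:-→d4:-→d5:-→d6:-→d7:-→d8:-→d9:-→d10:-→d11:-→d12:H2→d13:-→d14:-→d15:-→d16:-→d17:-→d18:-→d19:-→d20:-→d21:-→d22:-→d23:-→d24:H0 -> H0
  lookup 214.198.243.2: bits 110101101100011011110011 walk d0:-→d1:-→d2:-→d3:-→d4:-→d5:-→d6:-→d7:-→d8:-→d9:-→d10:-→d11:-→d12:H2→d13:-→d14:-→d15:-→d16:-→d17:-→d18:-→d19:-→d20:-→d21:-→d22:-→d23:-→d24:H0 -> H0
  + 202.122.128.0/17 (H2) depth=17
  del 214.192.0.0/12 (clear depth 12)
  + 138.0.0.0/8 (H1) depth=8
  + 214.198.243.160/28 (H3) depth=28
  lookup 214.198.243.14: bits 110101101100011011110011 walk d0:-→d1:-→d2:-→d3:-→d4:-→d5:-→d6:-→d7:-→d8:-→d9:-→d10:-→d11:-→d12:-→d13:-→d14:-→d15:-→d16:-→d17:-→d18:-→d19:-→d20:-→d21:-→d22:-→d23:-→d24:H0 -> H0
  lookup 7.239.66.38: bits ε walk d0:- -> no-route
  + 202.122.144.0/20 (H0) depth=20
  lookup 160.189.138.123: bits 10 walk d0:-→d1:-→d2:- -> no-route
  + 202.122.144.0/20 (H3) depth=20
  + 128.0.0.0/2 (H1) depth=2
  + 138.233.169.0/24 (H1) depth=24
  + 202.122.144.0/20 (H0) depth=20
  lookup 138.233.169.8: bits 100010101110100110101001 walk d0:-→d1:-→d2:H1→d3:-→d4:-→d5:-→d6:-→d7:-→d8:H1→d9:-→d10:-→d11:-→d12:-→d13:-→d14:-→d15:-→d16:-→d17:-→d18:-→d19:-→d20:-→d21:-→d22:-→d23:-→d24:H1 -> H1
  + 148.182.153.0/24 (H3) depth=24
  del 138.233.169.0/24 (clear depth 24)
  + 0.0.0.0/0 (H3) depth=0
  + 138.224.0.0/12 (H0) depth=12
  lookup 138.187.218.61: bits 100010101 walk d0:H3→d1:-→d2:H1→d3:-→d4:-→d5:-→d6:-→d7:-→d8:H1→d9:- -> H1
  + 202.120.0.0/14 (H1) depth=14
  lookup 214.198.243.3: bits 110101101100011011110011 walk d0:H3→d1:-→d2:-→d3:-→d4:-→d5:-→d6:-→d7:-→d8:-→d9:-→d10:-→d11:-→d12:-→d13:-→d14:-→d15:-→d16:-→d17:-→d18:-→d19:-→d20:-→d21:-→d22:-→d23:-→d24:H0 -> H0
  lookup 202.122.168.137: bits 110010100111101010 walk d0:H3→d1:-→d2:-→d3:-→d4:-→d5:-→d6:-→d7:-→d8:-→d9:-→d10:-→d11:-→d12:-→d13:-→d14:H1→d15:-→d16:-→d17:H2→d18:- -> H2
  + 214.198.243.166/32 (H3) depth=32
  + 148.182.144.0/20 (H0) depth=20

== LOOKUPS ==
["H3","H2","H2","H0","H0","H0","H0","no-route","no-route","H1","H1","H0","H2"]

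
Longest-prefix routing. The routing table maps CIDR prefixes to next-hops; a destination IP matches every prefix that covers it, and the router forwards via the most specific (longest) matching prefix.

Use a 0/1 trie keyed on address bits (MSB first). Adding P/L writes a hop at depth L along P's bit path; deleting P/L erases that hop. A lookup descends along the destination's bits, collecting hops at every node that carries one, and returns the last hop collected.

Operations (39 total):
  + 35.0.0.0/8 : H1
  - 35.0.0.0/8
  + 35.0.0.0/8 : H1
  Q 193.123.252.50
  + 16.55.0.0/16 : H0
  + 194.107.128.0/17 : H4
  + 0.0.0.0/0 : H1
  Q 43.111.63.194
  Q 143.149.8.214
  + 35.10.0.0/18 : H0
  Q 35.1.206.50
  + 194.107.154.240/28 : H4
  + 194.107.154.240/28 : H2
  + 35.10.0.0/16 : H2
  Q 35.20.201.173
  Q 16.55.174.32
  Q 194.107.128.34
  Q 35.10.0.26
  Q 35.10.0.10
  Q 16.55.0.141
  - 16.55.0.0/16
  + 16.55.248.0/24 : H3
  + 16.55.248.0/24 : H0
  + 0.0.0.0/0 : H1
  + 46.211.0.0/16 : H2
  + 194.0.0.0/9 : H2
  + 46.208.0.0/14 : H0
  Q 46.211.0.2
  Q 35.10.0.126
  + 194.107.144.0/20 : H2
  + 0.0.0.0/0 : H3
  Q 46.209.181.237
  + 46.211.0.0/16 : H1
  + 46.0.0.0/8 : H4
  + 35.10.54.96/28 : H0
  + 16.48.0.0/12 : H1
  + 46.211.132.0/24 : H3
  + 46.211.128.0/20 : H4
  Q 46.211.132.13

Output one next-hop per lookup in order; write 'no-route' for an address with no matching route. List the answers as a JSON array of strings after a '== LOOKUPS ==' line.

Apply in order:
  + 35.0.0.0/8 (H1) depth=8
  - 35.0.0.0/8 clear@8
  + 35.0.0.0/8 (H1) depth=8
  ? 193.123.252.50  path d0:-  best=no-route
  + 16.55.0.0/16 (H0) depth=16
  + 194.107.128.0/17 (H4) depth=17
  + 0.0.0.0/0 (H1) depth=0
  ? 43.111.63.194  path d0:H1→d1:-→d2:-→d3:-→d4:-  best=H1
  ? 143.149.8.214  path d0:H1→d1:-  best=H1
  + 35.10.0.0/18 (H0) depth=18
  ? 35.1.206.50  path d0:H1→d1:-→d2:-→d3:-→d4:-→d5:-→d6:-→d7:-→d8:H1→d9:-→d10:-→d11:-→d12:-  best=H1
  + 194.107.154.240/28 (H4) depth=28
  + 194.107.154.240/28 (H2) depth=28
  + 35.10.0.0/16 (H2) depth=16
  ? 35.20.201.173  path d0:H1→d1:-→d2:-→d3:-→d4:-→d5:-→d6:-→d7:-→d8:H1→d9:-→d10:-→d11:-  best=H1
  ? 16.55.174.32  path d0:H1→d1:-→d2:-→d3:-→d4:-→d5:-→d6:-→d7:-→d8:-→d9:-→d10:-→d11:-→d12:-→d13:-→d14:-→d15:-→d16:H0  best=H0
  ? 194.107.128.34  path d0:H1→d1:-→d2:-→d3:-→d4:-→d5:-→d6:-→d7:-→d8:-→d9:-→d10:-→d11:-→d12:-→d13:-→d14:-→d15:-→d16:-→d17:H4→d18:-→d19:-  best=H4
  ? 35.10.0.26  path d0:H1→d1:-→d2:-→d3:-→d4:-→d5:-→d6:-→d7:-→d8:H1→d9:-→d10:-→d11:-→d12:-→d13:-→d14:-→d15:-→d16:H2→d17:-→d18:H0  best=H0
  ? 35.10.0.10  path d0:H1→d1:-→d2:-→d3:-→d4:-→d5:-→d6:-→d7:-→d8:H1→d9:-→d10:-→d11:-→d12:-→d13:-→d14:-→d15:-→d16:H2→d17:-→d18:H0  best=H0
  ? 16.55.0.141  path d0:H1→d1:-→d2:-→d3:-→d4:-→d5:-→d6:-→d7:-→d8:-→d9:-→d10:-→d11:-→d12:-→d13:-→d14:-→d15:-→d16:H0  best=H0
  - 16.55.0.0/16 clear@16
  + 16.55.248.0/24 (H3) depth=24
  + 16.55.248.0/24 (H0) depth=24
  + 0.0.0.0/0 (H1) depth=0
  + 46.211.0.0/16 (H2) depth=16
  + 194.0.0.0/9 (H2) depth=9
  + 46.208.0.0/14 (H0) depth=14
  ? 46.211.0.2  path d0:H1→d1:-→d2:-→d3:-→d4:-→d5:-→d6:-→d7:-→d8:-→d9:-→d10:-→d11:-→d12:-→d13:-→d14:H0→d15:-→d16:H2  best=H2
  ? 35.10.0.126  path d0:H1→d1:-→d2:-→d3:-→d4:-→d5:-→d6:-→d7:-→d8:H1→d9:-→d10:-→d11:-→d12:-→d13:-→d14:-→d15:-→d16:H2→d17:-→d18:H0  best=H0
  + 194.107.144.0/20 (H2) depth=20
  + 0.0.0.0/0 (H3) depth=0
  ? 46.209.181.237  path d0:H3→d1:-→d2:-→d3:-→d4:-→d5:-→d6:-→d7:-→d8:-→d9:-→d10:-→d11:-→d12:-→d13:-→d14:H0  best=H0
  + 46.211.0.0/16 (H1) depth=16
  + 46.0.0.0/8 (H4) depth=8
  + 35.10.54.96/28 (H0) depth=28
  + 16.48.0.0/12 (H1) depth=12
  + 46.211.132.0/24 (H3) depth=24
  + 46.211.128.0/20 (H4) depth=20
  ? 46.211.132.13  path d0:H3→d1:-→d2:-→d3:-→d4:-→d5:-→d6:-→d7:-→d8:H4→d9:-→d10:-→d11:-→d12:-→d13:-→d14:H0→d15:-→d16:H1→d17:-→d18:-→d19:-→d20:H4→d21:-→d22:-→d23:-→d24:H3  best=H3

== LOOKUPS ==
["no-route","H1","H1","H1","H1","H0","H4","H0","H0","H0","H2","H0","H0","H3"]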